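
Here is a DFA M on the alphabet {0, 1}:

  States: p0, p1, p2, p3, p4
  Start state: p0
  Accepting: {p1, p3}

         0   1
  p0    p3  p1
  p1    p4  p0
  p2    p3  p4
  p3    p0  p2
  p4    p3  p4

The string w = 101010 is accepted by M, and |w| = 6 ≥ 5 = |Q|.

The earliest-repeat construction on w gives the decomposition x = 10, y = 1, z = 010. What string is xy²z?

1011010

xy^2z = 10·1·1·010 = 1011010.
Reading y = 1 takes M from p4 back to p4, so after x·y·y the machine is still in p4, and z then leads to the accepting state p3. Hence 1011010 ∈ L(M).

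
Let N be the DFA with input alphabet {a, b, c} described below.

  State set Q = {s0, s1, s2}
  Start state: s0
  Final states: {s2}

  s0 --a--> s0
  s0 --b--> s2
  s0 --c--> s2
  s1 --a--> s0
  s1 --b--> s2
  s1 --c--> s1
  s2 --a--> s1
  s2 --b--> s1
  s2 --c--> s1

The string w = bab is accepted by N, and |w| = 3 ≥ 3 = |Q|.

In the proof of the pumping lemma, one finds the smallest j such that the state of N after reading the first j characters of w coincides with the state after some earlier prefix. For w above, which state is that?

s2

Run of N on w = b a b:
  step 0: s0  (start)
  step 1: s2  (read b: s0→s2)
  step 2: s1  (read a: s2→s1)
  step 3: s2  (read b: s1→s2)   ← first repeat (s2 seen earlier)

The earliest repeat is at step j = 3: N is in s2, which it already visited at step i = 1.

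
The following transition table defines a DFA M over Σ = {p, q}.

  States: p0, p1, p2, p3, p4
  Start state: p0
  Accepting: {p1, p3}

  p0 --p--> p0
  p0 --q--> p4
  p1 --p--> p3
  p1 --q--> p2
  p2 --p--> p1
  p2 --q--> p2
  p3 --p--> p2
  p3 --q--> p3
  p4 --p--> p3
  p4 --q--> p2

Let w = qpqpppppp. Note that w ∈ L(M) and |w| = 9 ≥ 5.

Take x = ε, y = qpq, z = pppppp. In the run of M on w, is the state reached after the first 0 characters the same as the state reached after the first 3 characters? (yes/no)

no

State sequence: p0 -q-> p4 -p-> p3 -q-> p3

After x (step 0): p0. After xy (step 3): p3.
They differ (p0 ≠ p3), so y is not a cycle from the state after x; this split is not the one the pumping-lemma construction produces, and pumping y need not keep the string in L(M).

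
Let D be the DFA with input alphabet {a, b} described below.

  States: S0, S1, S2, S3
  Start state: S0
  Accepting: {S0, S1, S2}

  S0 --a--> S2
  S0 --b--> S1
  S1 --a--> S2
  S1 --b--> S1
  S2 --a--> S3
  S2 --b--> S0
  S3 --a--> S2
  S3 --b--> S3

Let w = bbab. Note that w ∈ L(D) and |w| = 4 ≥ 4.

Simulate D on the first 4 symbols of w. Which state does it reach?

Run of D on the first 4 characters of w = b b a b:
  step 0: S0  (start)
  step 1: S1  (read b: S0→S1)
  step 2: S1  (read b: S1→S1)
  step 3: S2  (read a: S1→S2)
  step 4: S0  (read b: S2→S0)

After reading 4 characters, D is in state S0.

S0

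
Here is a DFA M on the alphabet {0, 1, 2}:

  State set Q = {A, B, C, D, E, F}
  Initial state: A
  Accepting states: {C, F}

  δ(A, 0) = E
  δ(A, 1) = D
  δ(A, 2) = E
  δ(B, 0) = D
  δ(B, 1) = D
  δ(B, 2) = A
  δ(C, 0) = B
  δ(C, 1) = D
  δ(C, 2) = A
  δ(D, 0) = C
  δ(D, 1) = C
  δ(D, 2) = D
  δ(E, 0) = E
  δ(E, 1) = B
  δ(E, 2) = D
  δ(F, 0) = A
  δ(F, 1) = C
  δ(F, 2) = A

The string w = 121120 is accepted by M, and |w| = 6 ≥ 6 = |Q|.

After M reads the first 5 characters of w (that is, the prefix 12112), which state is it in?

D

Run of M on the first 5 characters of w = 1 2 1 1 2:
  step 0: A  (start)
  step 1: D  (read 1: A→D)
  step 2: D  (read 2: D→D)
  step 3: C  (read 1: D→C)
  step 4: D  (read 1: C→D)
  step 5: D  (read 2: D→D)

After reading 5 characters, M is in state D.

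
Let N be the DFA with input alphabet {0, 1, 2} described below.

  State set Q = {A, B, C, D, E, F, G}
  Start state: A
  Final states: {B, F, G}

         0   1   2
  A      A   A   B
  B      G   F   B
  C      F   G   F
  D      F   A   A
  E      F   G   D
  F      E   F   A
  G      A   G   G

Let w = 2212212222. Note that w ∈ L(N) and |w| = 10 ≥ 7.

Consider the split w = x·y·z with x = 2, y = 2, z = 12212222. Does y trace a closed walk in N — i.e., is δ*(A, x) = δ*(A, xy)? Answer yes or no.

yes

Run of N on the first 2 characters of w = 2 2:
  step 0: A  (start)
  step 1: B  (read 2: A→B)
  step 2: B  (read 2: B→B)

After x (step 1): B. After xy (step 2): B.
They match, so y = 2 drives N around a cycle from B back to itself; pumping y any number of times keeps N in B before reading z, and xyⁱz ∈ L(N) for every i ≥ 0.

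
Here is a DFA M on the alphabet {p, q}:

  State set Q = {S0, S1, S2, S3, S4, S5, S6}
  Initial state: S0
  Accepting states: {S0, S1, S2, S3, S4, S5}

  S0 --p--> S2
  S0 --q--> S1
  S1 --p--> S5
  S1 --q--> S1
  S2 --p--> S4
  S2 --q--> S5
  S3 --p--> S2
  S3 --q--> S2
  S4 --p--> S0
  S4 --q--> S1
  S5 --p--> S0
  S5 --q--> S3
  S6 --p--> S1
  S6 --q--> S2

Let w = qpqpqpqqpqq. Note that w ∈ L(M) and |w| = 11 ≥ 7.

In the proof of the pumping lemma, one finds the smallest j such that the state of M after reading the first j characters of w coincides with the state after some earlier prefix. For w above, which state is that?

Run of M on w = q p q p q p q q p q q:
  step 0: S0  (start)
  step 1: S1  (read q: S0→S1)
  step 2: S5  (read p: S1→S5)
  step 3: S3  (read q: S5→S3)
  step 4: S2  (read p: S3→S2)
  step 5: S5  (read q: S2→S5)   ← first repeat (S5 seen earlier)
  step 6: S0  (read p: S5→S0)
  step 7: S1  (read q: S0→S1)
  step 8: S1  (read q: S1→S1)
  step 9: S5  (read p: S1→S5)
  step 10: S3  (read q: S5→S3)
  step 11: S2  (read q: S3→S2)

The earliest repeat is at step j = 5: M is in S5, which it already visited at step i = 2.

S5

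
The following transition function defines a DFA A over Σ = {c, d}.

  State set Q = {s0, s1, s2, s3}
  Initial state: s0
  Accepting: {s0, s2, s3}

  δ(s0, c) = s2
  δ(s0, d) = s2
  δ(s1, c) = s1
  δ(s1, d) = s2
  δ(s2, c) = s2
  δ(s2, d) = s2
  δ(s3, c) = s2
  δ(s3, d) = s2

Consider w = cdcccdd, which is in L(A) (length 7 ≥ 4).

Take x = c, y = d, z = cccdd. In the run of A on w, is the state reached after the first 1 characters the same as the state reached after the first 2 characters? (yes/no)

Run of A on the first 2 characters of w = c d:
  step 0: s0  (start)
  step 1: s2  (read c: s0→s2)
  step 2: s2  (read d: s2→s2)

After x (step 1): s2. After xy (step 2): s2.
They match, so y = d drives A around a cycle from s2 back to itself; pumping y any number of times keeps A in s2 before reading z, and xyⁱz ∈ L(A) for every i ≥ 0.

yes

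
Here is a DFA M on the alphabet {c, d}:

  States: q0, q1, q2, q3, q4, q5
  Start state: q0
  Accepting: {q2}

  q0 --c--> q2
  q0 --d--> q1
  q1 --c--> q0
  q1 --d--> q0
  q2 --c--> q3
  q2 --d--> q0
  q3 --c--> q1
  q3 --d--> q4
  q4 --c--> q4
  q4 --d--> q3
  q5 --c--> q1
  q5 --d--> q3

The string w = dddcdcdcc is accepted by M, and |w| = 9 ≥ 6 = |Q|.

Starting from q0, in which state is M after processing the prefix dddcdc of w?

q0

Run of M on the first 6 characters of w = d d d c d c:
  step 0: q0  (start)
  step 1: q1  (read d: q0→q1)
  step 2: q0  (read d: q1→q0)
  step 3: q1  (read d: q0→q1)
  step 4: q0  (read c: q1→q0)
  step 5: q1  (read d: q0→q1)
  step 6: q0  (read c: q1→q0)

After reading 6 characters, M is in state q0.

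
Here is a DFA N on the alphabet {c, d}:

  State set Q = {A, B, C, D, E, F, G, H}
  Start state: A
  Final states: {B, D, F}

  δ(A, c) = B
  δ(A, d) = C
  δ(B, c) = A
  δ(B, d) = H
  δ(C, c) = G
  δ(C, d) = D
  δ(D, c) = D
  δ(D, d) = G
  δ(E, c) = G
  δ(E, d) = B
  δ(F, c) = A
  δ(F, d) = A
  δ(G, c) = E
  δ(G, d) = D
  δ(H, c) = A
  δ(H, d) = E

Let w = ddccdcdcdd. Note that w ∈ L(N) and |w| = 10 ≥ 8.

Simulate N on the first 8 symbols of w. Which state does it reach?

Run of N on the first 8 characters of w = d d c c d c d c:
  step 0: A  (start)
  step 1: C  (read d: A→C)
  step 2: D  (read d: C→D)
  step 3: D  (read c: D→D)
  step 4: D  (read c: D→D)
  step 5: G  (read d: D→G)
  step 6: E  (read c: G→E)
  step 7: B  (read d: E→B)
  step 8: A  (read c: B→A)

After reading 8 characters, N is in state A.

A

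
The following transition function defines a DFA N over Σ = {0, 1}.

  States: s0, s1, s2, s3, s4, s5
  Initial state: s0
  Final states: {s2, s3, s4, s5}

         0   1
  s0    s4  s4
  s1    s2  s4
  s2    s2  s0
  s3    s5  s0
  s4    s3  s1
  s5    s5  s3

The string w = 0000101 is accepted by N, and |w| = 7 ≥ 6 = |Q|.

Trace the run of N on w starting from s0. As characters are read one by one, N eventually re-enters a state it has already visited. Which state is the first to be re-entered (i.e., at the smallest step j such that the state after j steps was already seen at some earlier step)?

Run of N on w = 0 0 0 0 1 0 1:
  step 0: s0  (start)
  step 1: s4  (read 0: s0→s4)
  step 2: s3  (read 0: s4→s3)
  step 3: s5  (read 0: s3→s5)
  step 4: s5  (read 0: s5→s5)   ← first repeat (s5 seen earlier)
  step 5: s3  (read 1: s5→s3)
  step 6: s5  (read 0: s3→s5)
  step 7: s3  (read 1: s5→s3)

The earliest repeat is at step j = 4: N is in s5, which it already visited at step i = 3.
Since N has 6 states, any run of length ≥ 6 visits 6+1 states, so by pigeonhole some state repeats within the first 6 steps — that repeat gives the pumpable loop.

s5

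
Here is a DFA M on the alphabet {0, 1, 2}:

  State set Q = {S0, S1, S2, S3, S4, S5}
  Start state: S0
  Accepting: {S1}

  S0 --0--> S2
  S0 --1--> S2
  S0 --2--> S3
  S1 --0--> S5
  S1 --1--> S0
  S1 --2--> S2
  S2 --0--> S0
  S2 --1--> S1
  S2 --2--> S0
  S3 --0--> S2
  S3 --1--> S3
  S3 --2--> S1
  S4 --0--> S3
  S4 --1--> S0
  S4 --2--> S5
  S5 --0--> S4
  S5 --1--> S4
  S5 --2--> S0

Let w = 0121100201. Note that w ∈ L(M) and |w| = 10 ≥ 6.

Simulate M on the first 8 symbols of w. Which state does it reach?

State sequence: S0 -0-> S2 -1-> S1 -2-> S2 -1-> S1 -1-> S0 -0-> S2 -0-> S0 -2-> S3

After reading 8 characters, M is in state S3.

S3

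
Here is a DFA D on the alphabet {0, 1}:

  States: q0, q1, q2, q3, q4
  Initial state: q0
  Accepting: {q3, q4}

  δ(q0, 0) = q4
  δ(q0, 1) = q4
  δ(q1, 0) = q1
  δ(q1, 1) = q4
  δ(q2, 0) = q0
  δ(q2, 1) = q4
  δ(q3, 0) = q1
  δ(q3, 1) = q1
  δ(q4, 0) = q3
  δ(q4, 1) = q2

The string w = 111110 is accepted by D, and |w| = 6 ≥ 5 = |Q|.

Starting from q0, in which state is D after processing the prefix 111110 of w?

q3

Run of D on the first 6 characters of w = 1 1 1 1 1 0:
  step 0: q0  (start)
  step 1: q4  (read 1: q0→q4)
  step 2: q2  (read 1: q4→q2)
  step 3: q4  (read 1: q2→q4)
  step 4: q2  (read 1: q4→q2)
  step 5: q4  (read 1: q2→q4)
  step 6: q3  (read 0: q4→q3)

After reading 6 characters, D is in state q3.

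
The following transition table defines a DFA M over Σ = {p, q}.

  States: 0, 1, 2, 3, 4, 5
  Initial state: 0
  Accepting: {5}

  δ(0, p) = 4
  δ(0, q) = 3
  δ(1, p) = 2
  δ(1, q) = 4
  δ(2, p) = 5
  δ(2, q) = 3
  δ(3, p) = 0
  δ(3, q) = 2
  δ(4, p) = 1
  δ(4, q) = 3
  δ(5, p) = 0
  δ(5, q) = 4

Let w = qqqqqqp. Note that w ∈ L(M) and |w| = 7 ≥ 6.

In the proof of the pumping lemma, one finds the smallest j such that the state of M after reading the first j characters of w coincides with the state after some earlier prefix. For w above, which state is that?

3

Run of M on w = q q q q q q p:
  step 0: 0  (start)
  step 1: 3  (read q: 0→3)
  step 2: 2  (read q: 3→2)
  step 3: 3  (read q: 2→3)   ← first repeat (3 seen earlier)
  step 4: 2  (read q: 3→2)
  step 5: 3  (read q: 2→3)
  step 6: 2  (read q: 3→2)
  step 7: 5  (read p: 2→5)

The earliest repeat is at step j = 3: M is in 3, which it already visited at step i = 1.
The DFA has 6 states, so the proof of the pumping lemma guarantees a repeated state among the first 6+1 visited; the segment between the two visits is the pumpable y.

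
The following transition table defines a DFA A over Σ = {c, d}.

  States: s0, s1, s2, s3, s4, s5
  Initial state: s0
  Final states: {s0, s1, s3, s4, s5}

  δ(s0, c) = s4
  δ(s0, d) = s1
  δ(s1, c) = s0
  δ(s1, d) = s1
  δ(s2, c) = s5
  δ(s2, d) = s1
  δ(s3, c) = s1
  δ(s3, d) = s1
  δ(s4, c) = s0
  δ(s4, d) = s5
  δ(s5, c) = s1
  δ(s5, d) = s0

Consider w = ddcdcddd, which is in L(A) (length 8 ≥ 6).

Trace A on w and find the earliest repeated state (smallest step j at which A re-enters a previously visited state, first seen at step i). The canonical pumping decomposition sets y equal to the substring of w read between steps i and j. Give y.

State sequence: s0 -d-> s1 -d-> s1 -c-> s0 -d-> s1 -c-> s0 -d-> s1 -d-> s1 -d-> s1
First repeat at step 2: s1 was already visited.

So i = 1, j = 2, giving x = w[0:1] = d, y = w[1:2] = d, z = w[2:8] = cdcddd.
Check: |xy| = 2 ≤ 6 and |y| = 1 ≥ 1. Reading y takes A from s1 back to s1, so every xyⁱz is accepted.

d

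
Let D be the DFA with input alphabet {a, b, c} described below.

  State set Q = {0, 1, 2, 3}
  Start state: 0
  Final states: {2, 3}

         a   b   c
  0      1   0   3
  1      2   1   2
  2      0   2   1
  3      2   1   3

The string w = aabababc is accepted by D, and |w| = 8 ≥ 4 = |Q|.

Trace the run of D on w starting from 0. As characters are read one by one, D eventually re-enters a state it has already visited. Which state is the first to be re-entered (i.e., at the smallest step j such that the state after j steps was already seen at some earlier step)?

State sequence: 0 -a-> 1 -a-> 2 -b-> 2 -a-> 0 -b-> 0 -a-> 1 -b-> 1 -c-> 2
First repeat at step 3: 2 was already visited.

The earliest repeat is at step j = 3: D is in 2, which it already visited at step i = 2.

2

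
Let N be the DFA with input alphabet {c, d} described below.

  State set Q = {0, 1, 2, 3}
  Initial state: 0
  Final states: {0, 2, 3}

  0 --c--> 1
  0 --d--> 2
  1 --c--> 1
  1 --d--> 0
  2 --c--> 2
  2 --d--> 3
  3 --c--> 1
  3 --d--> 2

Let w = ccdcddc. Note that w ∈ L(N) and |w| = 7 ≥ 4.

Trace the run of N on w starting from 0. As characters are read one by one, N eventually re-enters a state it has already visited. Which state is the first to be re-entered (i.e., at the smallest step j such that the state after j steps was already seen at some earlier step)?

1

State sequence: 0 -c-> 1 -c-> 1 -d-> 0 -c-> 1 -d-> 0 -d-> 2 -c-> 2
First repeat at step 2: 1 was already visited.

The earliest repeat is at step j = 2: N is in 1, which it already visited at step i = 1.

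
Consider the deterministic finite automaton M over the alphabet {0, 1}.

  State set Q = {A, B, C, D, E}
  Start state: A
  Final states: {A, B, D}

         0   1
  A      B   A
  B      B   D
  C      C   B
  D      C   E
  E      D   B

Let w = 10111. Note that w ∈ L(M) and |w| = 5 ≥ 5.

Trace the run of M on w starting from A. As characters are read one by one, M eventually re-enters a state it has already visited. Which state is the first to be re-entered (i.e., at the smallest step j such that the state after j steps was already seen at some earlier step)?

Run of M on w = 1 0 1 1 1:
  step 0: A  (start)
  step 1: A  (read 1: A→A)   ← first repeat (A seen earlier)
  step 2: B  (read 0: A→B)
  step 3: D  (read 1: B→D)
  step 4: E  (read 1: D→E)
  step 5: B  (read 1: E→B)

The earliest repeat is at step j = 1: M is in A, which it already visited at step i = 0.
The DFA has 5 states, so the proof of the pumping lemma guarantees a repeated state among the first 5+1 visited; the segment between the two visits is the pumpable y.

A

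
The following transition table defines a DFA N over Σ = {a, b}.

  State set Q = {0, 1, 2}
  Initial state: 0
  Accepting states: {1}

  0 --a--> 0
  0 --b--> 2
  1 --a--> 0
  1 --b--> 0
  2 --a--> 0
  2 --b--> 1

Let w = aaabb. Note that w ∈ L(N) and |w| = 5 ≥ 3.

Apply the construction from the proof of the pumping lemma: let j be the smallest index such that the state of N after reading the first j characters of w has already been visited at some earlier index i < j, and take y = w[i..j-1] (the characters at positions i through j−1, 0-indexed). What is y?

a

State sequence: 0 -a-> 0 -a-> 0 -a-> 0 -b-> 2 -b-> 1
First repeat at step 1: 0 was already visited.

So i = 0, j = 1, giving x = w[0:0] = ε, y = w[0:1] = a, z = w[1:5] = aabb.
Check: |xy| = 1 ≤ 3 and |y| = 1 ≥ 1. Reading y takes N from 0 back to 0, so every xyⁱz is accepted.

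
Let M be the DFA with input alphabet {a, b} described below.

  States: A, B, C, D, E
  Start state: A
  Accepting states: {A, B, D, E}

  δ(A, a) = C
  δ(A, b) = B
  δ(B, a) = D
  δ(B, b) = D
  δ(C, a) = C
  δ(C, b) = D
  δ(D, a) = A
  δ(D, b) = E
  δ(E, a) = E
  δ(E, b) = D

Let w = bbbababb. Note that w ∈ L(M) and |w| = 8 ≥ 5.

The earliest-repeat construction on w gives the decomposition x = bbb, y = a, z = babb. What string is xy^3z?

bbbaaababb

xy^3z = bbb·a·a·a·babb = bbbaaababb.
Reading y = a takes M from E back to E, so after x·y·y·y the machine is still in E, and z then leads to the accepting state D. Hence bbbaaababb ∈ L(M).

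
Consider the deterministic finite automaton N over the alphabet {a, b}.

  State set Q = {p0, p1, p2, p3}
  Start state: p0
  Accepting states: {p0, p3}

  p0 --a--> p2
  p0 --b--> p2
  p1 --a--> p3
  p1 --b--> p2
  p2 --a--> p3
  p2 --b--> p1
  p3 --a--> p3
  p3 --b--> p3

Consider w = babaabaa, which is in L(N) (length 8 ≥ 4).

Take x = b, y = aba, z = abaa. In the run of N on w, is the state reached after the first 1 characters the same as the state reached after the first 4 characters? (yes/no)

Run of N on the first 4 characters of w = b a b a:
  step 0: p0  (start)
  step 1: p2  (read b: p0→p2)
  step 2: p3  (read a: p2→p3)
  step 3: p3  (read b: p3→p3)
  step 4: p3  (read a: p3→p3)

After x (step 1): p2. After xy (step 4): p3.
They differ (p2 ≠ p3), so y is not a cycle from the state after x; this split is not the one the pumping-lemma construction produces, and pumping y need not keep the string in L(N).

no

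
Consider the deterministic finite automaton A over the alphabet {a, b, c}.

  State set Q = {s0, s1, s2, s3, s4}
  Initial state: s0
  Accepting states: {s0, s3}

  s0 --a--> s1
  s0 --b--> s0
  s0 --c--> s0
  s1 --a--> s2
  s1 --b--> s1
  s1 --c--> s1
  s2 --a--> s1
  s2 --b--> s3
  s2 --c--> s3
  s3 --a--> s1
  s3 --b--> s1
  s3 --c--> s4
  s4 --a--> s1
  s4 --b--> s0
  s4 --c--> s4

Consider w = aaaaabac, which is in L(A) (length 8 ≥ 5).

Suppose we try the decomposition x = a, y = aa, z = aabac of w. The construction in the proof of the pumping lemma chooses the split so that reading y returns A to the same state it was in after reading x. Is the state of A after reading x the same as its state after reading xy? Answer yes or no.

Run of A on the first 3 characters of w = a a a:
  step 0: s0  (start)
  step 1: s1  (read a: s0→s1)
  step 2: s2  (read a: s1→s2)
  step 3: s1  (read a: s2→s1)

After x (step 1): s1. After xy (step 3): s1.
They match, so y = aa drives A around a cycle from s1 back to itself; pumping y any number of times keeps A in s1 before reading z, and xyⁱz ∈ L(A) for every i ≥ 0.

yes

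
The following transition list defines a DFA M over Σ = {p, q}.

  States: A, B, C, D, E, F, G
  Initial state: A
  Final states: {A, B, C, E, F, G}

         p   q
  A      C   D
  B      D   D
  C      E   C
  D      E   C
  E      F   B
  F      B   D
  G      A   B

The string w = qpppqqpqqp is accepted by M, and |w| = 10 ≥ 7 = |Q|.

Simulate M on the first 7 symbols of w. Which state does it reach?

Run of M on the first 7 characters of w = q p p p q q p:
  step 0: A  (start)
  step 1: D  (read q: A→D)
  step 2: E  (read p: D→E)
  step 3: F  (read p: E→F)
  step 4: B  (read p: F→B)
  step 5: D  (read q: B→D)
  step 6: C  (read q: D→C)
  step 7: E  (read p: C→E)

After reading 7 characters, M is in state E.

E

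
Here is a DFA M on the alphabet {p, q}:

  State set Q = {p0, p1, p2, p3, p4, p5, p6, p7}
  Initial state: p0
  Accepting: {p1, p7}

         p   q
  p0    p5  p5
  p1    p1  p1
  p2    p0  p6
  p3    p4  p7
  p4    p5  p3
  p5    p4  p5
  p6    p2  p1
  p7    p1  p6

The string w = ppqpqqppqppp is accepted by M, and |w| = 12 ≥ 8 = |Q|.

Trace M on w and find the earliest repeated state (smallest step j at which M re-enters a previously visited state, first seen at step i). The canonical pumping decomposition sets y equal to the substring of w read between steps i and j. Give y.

qp

Run of M on w = p p q p q q p p q p p p:
  step 0: p0  (start)
  step 1: p5  (read p: p0→p5)
  step 2: p4  (read p: p5→p4)
  step 3: p3  (read q: p4→p3)
  step 4: p4  (read p: p3→p4)   ← first repeat (p4 seen earlier)
  step 5: p3  (read q: p4→p3)
  step 6: p7  (read q: p3→p7)
  step 7: p1  (read p: p7→p1)
  step 8: p1  (read p: p1→p1)
  step 9: p1  (read q: p1→p1)
  step 10: p1  (read p: p1→p1)
  step 11: p1  (read p: p1→p1)
  step 12: p1  (read p: p1→p1)

So i = 2, j = 4, giving x = w[0:2] = pp, y = w[2:4] = qp, z = w[4:12] = qqppqppp.
Check: |xy| = 4 ≤ 8 and |y| = 2 ≥ 1. Reading y takes M from p4 back to p4, so every xyⁱz is accepted.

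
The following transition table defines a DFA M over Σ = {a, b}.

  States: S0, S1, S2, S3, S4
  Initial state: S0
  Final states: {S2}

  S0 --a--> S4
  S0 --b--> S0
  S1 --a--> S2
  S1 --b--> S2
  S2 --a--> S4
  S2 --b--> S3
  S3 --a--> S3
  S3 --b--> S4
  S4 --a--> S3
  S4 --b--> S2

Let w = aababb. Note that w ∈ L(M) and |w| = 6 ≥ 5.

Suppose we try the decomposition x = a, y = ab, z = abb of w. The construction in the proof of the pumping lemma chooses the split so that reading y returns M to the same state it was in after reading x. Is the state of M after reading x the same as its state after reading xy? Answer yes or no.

State sequence: S0 -a-> S4 -a-> S3 -b-> S4

After x (step 1): S4. After xy (step 3): S4.
They match, so y = ab drives M around a cycle from S4 back to itself; pumping y any number of times keeps M in S4 before reading z, and xyⁱz ∈ L(M) for every i ≥ 0.

yes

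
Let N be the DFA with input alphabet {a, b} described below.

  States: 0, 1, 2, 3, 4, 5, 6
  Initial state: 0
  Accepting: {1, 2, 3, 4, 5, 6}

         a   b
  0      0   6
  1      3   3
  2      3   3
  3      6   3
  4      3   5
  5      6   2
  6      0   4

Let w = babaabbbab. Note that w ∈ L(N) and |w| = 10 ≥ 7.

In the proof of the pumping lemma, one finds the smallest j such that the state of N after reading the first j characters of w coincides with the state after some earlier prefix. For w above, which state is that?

0

State sequence: 0 -b-> 6 -a-> 0 -b-> 6 -a-> 0 -a-> 0 -b-> 6 -b-> 4 -b-> 5 -a-> 6 -b-> 4
First repeat at step 2: 0 was already visited.

The earliest repeat is at step j = 2: N is in 0, which it already visited at step i = 0.
The DFA has 7 states, so the proof of the pumping lemma guarantees a repeated state among the first 7+1 visited; the segment between the two visits is the pumpable y.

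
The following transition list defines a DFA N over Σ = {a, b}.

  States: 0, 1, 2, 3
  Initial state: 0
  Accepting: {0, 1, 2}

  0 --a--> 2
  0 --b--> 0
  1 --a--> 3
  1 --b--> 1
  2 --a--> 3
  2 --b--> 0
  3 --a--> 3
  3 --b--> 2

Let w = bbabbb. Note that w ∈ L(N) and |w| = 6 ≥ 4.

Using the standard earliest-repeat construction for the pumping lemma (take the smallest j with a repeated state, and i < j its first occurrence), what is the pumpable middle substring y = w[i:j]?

b

Run of N on w = b b a b b b:
  step 0: 0  (start)
  step 1: 0  (read b: 0→0)   ← first repeat (0 seen earlier)
  step 2: 0  (read b: 0→0)
  step 3: 2  (read a: 0→2)
  step 4: 0  (read b: 2→0)
  step 5: 0  (read b: 0→0)
  step 6: 0  (read b: 0→0)

So i = 0, j = 1, giving x = w[0:0] = ε, y = w[0:1] = b, z = w[1:6] = babbb.
Check: |xy| = 1 ≤ 4 and |y| = 1 ≥ 1. Reading y takes N from 0 back to 0, so every xyⁱz is accepted.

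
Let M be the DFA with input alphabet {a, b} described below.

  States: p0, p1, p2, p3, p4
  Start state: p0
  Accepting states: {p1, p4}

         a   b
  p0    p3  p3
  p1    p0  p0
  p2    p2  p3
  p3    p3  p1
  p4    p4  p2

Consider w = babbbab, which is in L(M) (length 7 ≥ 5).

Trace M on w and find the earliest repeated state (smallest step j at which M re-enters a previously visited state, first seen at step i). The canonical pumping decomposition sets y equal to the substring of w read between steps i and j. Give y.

State sequence: p0 -b-> p3 -a-> p3 -b-> p1 -b-> p0 -b-> p3 -a-> p3 -b-> p1
First repeat at step 2: p3 was already visited.

So i = 1, j = 2, giving x = w[0:1] = b, y = w[1:2] = a, z = w[2:7] = bbbab.
Check: |xy| = 2 ≤ 5 and |y| = 1 ≥ 1. Reading y takes M from p3 back to p3, so every xyⁱz is accepted.

a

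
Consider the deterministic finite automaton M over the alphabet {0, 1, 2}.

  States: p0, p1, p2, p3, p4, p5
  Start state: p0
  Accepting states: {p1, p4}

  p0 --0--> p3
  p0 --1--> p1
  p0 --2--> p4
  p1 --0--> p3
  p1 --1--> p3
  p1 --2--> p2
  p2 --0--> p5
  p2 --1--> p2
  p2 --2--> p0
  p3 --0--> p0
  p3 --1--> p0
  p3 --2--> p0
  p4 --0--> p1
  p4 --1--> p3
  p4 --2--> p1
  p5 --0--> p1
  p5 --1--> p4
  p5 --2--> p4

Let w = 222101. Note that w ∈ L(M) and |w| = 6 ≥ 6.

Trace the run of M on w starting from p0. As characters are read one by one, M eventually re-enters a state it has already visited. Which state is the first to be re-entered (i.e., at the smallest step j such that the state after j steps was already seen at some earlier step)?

Run of M on w = 2 2 2 1 0 1:
  step 0: p0  (start)
  step 1: p4  (read 2: p0→p4)
  step 2: p1  (read 2: p4→p1)
  step 3: p2  (read 2: p1→p2)
  step 4: p2  (read 1: p2→p2)   ← first repeat (p2 seen earlier)
  step 5: p5  (read 0: p2→p5)
  step 6: p4  (read 1: p5→p4)

The earliest repeat is at step j = 4: M is in p2, which it already visited at step i = 3.
Since M has 6 states, any run of length ≥ 6 visits 6+1 states, so by pigeonhole some state repeats within the first 6 steps — that repeat gives the pumpable loop.

p2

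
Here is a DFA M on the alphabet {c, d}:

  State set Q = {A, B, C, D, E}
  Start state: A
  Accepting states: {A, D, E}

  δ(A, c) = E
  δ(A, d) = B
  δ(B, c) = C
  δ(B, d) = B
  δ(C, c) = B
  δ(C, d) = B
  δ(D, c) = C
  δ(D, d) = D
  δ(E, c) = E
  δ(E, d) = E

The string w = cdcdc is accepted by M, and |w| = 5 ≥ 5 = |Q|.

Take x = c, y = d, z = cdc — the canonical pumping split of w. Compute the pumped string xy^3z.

xy^3z = c·d·d·d·cdc = cdddcdc.
Reading y = d takes M from E back to E, so after x·y·y·y the machine is still in E, and z then leads to the accepting state E. Hence cdddcdc ∈ L(M).

cdddcdc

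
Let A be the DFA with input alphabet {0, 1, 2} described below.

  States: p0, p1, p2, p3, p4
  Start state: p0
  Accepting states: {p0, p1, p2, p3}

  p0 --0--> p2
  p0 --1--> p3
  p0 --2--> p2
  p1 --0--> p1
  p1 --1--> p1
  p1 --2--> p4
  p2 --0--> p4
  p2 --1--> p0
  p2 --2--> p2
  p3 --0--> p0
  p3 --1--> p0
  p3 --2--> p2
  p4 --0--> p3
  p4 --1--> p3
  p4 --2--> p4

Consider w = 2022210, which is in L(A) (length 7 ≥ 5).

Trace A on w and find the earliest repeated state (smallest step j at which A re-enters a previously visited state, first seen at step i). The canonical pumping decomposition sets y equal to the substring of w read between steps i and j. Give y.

2

State sequence: p0 -2-> p2 -0-> p4 -2-> p4 -2-> p4 -2-> p4 -1-> p3 -0-> p0
First repeat at step 3: p4 was already visited.

So i = 2, j = 3, giving x = w[0:2] = 20, y = w[2:3] = 2, z = w[3:7] = 2210.
Check: |xy| = 3 ≤ 5 and |y| = 1 ≥ 1. Reading y takes A from p4 back to p4, so every xyⁱz is accepted.
With |Q| = 5, pigeonhole forces a state repeat no later than step 5; the substring read between the first and second visits to that state can be pumped.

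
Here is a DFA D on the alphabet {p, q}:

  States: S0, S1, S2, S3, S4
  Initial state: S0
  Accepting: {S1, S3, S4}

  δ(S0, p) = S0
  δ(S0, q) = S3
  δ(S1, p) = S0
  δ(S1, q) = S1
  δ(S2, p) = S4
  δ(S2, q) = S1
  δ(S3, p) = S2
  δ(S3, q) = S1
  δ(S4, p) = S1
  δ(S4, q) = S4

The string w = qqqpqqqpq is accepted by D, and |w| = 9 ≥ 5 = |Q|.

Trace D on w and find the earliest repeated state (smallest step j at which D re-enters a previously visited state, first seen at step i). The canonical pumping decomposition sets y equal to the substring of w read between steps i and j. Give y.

Run of D on w = q q q p q q q p q:
  step 0: S0  (start)
  step 1: S3  (read q: S0→S3)
  step 2: S1  (read q: S3→S1)
  step 3: S1  (read q: S1→S1)   ← first repeat (S1 seen earlier)
  step 4: S0  (read p: S1→S0)
  step 5: S3  (read q: S0→S3)
  step 6: S1  (read q: S3→S1)
  step 7: S1  (read q: S1→S1)
  step 8: S0  (read p: S1→S0)
  step 9: S3  (read q: S0→S3)

So i = 2, j = 3, giving x = w[0:2] = qq, y = w[2:3] = q, z = w[3:9] = pqqqpq.
Check: |xy| = 3 ≤ 5 and |y| = 1 ≥ 1. Reading y takes D from S1 back to S1, so every xyⁱz is accepted.

q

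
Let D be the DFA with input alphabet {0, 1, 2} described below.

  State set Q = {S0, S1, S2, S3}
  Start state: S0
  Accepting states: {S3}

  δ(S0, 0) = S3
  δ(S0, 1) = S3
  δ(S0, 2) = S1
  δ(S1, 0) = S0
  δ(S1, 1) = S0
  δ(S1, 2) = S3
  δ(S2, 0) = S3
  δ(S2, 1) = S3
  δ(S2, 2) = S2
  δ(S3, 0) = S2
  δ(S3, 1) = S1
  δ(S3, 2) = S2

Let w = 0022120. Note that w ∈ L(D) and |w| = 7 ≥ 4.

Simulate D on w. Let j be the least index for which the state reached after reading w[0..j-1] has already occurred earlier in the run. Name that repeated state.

S2

State sequence: S0 -0-> S3 -0-> S2 -2-> S2 -2-> S2 -1-> S3 -2-> S2 -0-> S3
First repeat at step 3: S2 was already visited.

The earliest repeat is at step j = 3: D is in S2, which it already visited at step i = 2.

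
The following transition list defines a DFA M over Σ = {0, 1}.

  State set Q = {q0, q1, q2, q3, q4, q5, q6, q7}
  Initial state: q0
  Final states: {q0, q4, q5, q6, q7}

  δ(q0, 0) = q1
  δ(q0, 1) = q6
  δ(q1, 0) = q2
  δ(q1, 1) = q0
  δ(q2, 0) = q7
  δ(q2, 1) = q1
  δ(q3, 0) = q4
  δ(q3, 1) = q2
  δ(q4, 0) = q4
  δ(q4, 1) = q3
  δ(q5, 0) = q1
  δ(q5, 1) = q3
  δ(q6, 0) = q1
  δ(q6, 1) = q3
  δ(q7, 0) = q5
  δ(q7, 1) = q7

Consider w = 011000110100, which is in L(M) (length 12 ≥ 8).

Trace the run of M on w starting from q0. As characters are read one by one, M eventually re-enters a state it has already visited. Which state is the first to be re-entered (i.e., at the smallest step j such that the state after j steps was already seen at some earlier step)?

q0

State sequence: q0 -0-> q1 -1-> q0 -1-> q6 -0-> q1 -0-> q2 -0-> q7 -1-> q7 -1-> q7 -0-> q5 -1-> q3 -0-> q4 -0-> q4
First repeat at step 2: q0 was already visited.

The earliest repeat is at step j = 2: M is in q0, which it already visited at step i = 0.
The DFA has 8 states, so the proof of the pumping lemma guarantees a repeated state among the first 8+1 visited; the segment between the two visits is the pumpable y.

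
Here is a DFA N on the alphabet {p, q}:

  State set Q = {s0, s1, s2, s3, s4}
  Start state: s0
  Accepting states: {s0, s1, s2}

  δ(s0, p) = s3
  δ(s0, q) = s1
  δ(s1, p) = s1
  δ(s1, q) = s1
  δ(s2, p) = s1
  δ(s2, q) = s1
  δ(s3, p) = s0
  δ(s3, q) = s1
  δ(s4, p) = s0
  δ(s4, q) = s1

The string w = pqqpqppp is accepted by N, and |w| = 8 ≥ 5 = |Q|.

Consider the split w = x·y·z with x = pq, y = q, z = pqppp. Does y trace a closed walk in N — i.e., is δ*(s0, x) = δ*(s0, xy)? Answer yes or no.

State sequence: s0 -p-> s3 -q-> s1 -q-> s1

After x (step 2): s1. After xy (step 3): s1.
They match, so y = q drives N around a cycle from s1 back to itself; pumping y any number of times keeps N in s1 before reading z, and xyⁱz ∈ L(N) for every i ≥ 0.

yes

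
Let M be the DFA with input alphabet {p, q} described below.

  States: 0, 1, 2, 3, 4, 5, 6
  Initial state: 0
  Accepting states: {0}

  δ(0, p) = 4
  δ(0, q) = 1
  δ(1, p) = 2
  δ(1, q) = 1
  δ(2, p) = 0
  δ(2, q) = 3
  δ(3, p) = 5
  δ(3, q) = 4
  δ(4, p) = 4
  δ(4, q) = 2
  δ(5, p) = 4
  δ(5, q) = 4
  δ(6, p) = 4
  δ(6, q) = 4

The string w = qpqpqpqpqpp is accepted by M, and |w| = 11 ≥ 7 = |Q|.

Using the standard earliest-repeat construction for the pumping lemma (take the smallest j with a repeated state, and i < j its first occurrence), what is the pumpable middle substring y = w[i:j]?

p

State sequence: 0 -q-> 1 -p-> 2 -q-> 3 -p-> 5 -q-> 4 -p-> 4 -q-> 2 -p-> 0 -q-> 1 -p-> 2 -p-> 0
First repeat at step 6: 4 was already visited.

So i = 5, j = 6, giving x = w[0:5] = qpqpq, y = w[5:6] = p, z = w[6:11] = qpqpp.
Check: |xy| = 6 ≤ 7 and |y| = 1 ≥ 1. Reading y takes M from 4 back to 4, so every xyⁱz is accepted.
Since M has 7 states, any run of length ≥ 7 visits 7+1 states, so by pigeonhole some state repeats within the first 7 steps — that repeat gives the pumpable loop.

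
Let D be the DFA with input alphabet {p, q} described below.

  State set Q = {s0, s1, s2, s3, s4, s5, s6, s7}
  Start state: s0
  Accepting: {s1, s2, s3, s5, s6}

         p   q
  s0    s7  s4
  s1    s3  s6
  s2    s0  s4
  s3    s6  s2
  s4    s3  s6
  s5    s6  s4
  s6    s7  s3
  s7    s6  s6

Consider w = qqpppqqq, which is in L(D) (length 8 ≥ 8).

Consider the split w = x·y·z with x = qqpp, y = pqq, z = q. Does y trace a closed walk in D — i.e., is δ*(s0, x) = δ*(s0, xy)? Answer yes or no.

no

State sequence: s0 -q-> s4 -q-> s6 -p-> s7 -p-> s6 -p-> s7 -q-> s6 -q-> s3

After x (step 4): s6. After xy (step 7): s3.
They differ (s6 ≠ s3), so y is not a cycle from the state after x; this split is not the one the pumping-lemma construction produces, and pumping y need not keep the string in L(D).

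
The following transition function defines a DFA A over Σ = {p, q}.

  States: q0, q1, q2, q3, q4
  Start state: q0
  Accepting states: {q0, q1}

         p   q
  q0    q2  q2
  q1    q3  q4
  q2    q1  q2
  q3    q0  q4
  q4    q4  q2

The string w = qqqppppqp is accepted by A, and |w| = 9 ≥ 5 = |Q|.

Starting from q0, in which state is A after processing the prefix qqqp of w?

State sequence: q0 -q-> q2 -q-> q2 -q-> q2 -p-> q1

After reading 4 characters, A is in state q1.
(This kind of state-tracing is the core of the pumping-lemma construction: with 5 states, pigeonhole forces a repeat within the first 5 steps.)

q1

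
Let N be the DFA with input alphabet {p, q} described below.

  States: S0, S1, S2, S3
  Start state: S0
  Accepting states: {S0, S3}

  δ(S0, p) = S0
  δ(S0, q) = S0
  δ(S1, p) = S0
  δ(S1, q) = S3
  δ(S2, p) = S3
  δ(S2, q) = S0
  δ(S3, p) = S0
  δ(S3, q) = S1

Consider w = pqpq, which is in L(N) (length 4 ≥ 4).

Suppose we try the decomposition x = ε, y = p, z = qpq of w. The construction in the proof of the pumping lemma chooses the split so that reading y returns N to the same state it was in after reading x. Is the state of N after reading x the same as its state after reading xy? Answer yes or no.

Run of N on the first 1 characters of w = p:
  step 0: S0  (start)
  step 1: S0  (read p: S0→S0)

After x (step 0): S0. After xy (step 1): S0.
They match, so y = p drives N around a cycle from S0 back to itself; pumping y any number of times keeps N in S0 before reading z, and xyⁱz ∈ L(N) for every i ≥ 0.

yes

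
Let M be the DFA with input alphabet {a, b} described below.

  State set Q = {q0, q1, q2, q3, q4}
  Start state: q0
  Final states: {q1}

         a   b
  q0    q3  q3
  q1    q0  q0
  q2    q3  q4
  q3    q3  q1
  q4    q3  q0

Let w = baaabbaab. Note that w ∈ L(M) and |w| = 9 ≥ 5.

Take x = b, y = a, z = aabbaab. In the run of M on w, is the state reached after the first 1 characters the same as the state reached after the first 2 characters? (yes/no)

Run of M on the first 2 characters of w = b a:
  step 0: q0  (start)
  step 1: q3  (read b: q0→q3)
  step 2: q3  (read a: q3→q3)

After x (step 1): q3. After xy (step 2): q3.
They match, so y = a drives M around a cycle from q3 back to itself; pumping y any number of times keeps M in q3 before reading z, and xyⁱz ∈ L(M) for every i ≥ 0.

yes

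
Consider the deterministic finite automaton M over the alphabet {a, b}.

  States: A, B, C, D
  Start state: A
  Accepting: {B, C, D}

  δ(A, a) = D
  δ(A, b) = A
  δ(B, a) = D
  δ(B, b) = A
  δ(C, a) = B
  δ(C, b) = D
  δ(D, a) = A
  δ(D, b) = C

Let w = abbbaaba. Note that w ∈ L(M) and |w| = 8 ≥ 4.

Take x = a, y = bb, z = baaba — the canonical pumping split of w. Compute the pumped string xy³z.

xy^3z = a·bb·bb·bb·baaba = abbbbbbbaaba.
Reading y = bb takes M from D back to D, so after x·y·y·y the machine is still in D, and z then leads to the accepting state B. Hence abbbbbbbaaba ∈ L(M).

abbbbbbbaaba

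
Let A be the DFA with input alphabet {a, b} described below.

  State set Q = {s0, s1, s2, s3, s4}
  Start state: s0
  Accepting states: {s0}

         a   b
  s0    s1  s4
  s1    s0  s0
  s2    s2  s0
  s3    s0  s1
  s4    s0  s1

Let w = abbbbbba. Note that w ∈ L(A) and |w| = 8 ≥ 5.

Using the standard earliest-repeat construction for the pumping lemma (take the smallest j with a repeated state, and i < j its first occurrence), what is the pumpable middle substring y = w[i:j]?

ab

State sequence: s0 -a-> s1 -b-> s0 -b-> s4 -b-> s1 -b-> s0 -b-> s4 -b-> s1 -a-> s0
First repeat at step 2: s0 was already visited.

So i = 0, j = 2, giving x = w[0:0] = ε, y = w[0:2] = ab, z = w[2:8] = bbbbba.
Check: |xy| = 2 ≤ 5 and |y| = 2 ≥ 1. Reading y takes A from s0 back to s0, so every xyⁱz is accepted.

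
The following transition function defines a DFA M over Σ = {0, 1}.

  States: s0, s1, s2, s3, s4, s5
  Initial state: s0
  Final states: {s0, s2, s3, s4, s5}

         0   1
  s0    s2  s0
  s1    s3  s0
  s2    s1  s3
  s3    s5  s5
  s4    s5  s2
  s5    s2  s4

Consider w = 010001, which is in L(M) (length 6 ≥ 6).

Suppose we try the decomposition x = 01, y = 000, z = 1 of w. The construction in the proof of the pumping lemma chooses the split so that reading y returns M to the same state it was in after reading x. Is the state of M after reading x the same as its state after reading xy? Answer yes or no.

State sequence: s0 -0-> s2 -1-> s3 -0-> s5 -0-> s2 -0-> s1

After x (step 2): s3. After xy (step 5): s1.
They differ (s3 ≠ s1), so y is not a cycle from the state after x; this split is not the one the pumping-lemma construction produces, and pumping y need not keep the string in L(M).

no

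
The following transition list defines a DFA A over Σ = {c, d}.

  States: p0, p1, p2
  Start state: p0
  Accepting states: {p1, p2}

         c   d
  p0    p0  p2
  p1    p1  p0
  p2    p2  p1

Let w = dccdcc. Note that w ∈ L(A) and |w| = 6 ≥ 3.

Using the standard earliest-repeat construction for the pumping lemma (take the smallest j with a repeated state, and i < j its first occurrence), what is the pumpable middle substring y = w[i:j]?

c

Run of A on w = d c c d c c:
  step 0: p0  (start)
  step 1: p2  (read d: p0→p2)
  step 2: p2  (read c: p2→p2)   ← first repeat (p2 seen earlier)
  step 3: p2  (read c: p2→p2)
  step 4: p1  (read d: p2→p1)
  step 5: p1  (read c: p1→p1)
  step 6: p1  (read c: p1→p1)

So i = 1, j = 2, giving x = w[0:1] = d, y = w[1:2] = c, z = w[2:6] = cdcc.
Check: |xy| = 2 ≤ 3 and |y| = 1 ≥ 1. Reading y takes A from p2 back to p2, so every xyⁱz is accepted.
With |Q| = 3, pigeonhole forces a state repeat no later than step 3; the substring read between the first and second visits to that state can be pumped.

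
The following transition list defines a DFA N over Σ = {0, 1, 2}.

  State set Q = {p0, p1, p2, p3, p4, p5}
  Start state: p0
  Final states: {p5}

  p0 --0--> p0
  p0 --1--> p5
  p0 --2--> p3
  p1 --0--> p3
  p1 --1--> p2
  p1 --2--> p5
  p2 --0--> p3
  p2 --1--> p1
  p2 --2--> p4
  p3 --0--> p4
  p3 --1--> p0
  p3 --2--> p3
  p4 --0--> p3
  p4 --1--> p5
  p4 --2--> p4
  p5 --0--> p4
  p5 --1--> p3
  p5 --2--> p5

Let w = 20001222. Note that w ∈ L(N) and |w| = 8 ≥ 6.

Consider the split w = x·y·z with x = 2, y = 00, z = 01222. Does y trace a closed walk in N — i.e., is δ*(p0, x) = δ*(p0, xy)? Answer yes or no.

State sequence: p0 -2-> p3 -0-> p4 -0-> p3

After x (step 1): p3. After xy (step 3): p3.
They match, so y = 00 drives N around a cycle from p3 back to itself; pumping y any number of times keeps N in p3 before reading z, and xyⁱz ∈ L(N) for every i ≥ 0.

yes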